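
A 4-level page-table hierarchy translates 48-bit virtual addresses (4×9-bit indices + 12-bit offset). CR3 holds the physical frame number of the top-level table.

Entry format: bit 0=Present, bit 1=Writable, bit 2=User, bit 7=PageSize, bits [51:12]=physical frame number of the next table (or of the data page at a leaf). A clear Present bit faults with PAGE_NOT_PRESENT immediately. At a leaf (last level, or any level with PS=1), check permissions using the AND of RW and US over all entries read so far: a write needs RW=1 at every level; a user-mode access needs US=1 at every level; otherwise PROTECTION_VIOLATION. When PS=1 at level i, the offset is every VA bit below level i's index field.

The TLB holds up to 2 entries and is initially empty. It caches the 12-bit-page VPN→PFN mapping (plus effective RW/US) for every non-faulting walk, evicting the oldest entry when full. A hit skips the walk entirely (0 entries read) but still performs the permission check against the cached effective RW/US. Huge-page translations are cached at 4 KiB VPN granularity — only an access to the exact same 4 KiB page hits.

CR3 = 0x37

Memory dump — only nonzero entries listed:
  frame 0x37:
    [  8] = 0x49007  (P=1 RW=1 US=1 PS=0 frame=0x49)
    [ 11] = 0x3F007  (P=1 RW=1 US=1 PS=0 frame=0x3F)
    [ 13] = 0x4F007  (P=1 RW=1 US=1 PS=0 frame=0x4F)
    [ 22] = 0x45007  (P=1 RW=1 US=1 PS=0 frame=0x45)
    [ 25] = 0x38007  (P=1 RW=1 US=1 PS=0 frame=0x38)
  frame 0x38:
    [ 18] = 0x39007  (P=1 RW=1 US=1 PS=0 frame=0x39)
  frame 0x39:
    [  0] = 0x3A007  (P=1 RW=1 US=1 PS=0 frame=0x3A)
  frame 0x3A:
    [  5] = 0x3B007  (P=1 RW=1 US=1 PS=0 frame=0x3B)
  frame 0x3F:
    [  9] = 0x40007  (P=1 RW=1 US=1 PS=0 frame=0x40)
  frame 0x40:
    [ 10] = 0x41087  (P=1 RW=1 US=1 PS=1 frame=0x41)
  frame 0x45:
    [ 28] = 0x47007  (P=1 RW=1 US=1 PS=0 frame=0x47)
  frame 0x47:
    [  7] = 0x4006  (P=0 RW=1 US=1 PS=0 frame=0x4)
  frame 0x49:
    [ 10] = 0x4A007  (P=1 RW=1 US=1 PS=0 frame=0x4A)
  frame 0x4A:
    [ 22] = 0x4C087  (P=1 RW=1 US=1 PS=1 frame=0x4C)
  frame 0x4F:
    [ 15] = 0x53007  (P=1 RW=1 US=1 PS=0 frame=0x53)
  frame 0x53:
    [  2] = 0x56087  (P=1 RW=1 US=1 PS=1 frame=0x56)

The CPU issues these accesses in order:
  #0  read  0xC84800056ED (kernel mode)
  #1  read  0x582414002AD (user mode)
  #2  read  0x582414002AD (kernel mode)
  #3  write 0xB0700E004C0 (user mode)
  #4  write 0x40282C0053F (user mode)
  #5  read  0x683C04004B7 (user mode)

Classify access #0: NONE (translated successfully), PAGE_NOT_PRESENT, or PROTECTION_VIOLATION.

Walk each access:
#0 VA=0xC84800056ED (r,kernel):
  [0] read 0x37 idx=25: raw=0x38007 flags P=1 W=1 U=1 S=0
  [1] read 0x38 idx=18: raw=0x39007 flags P=1 W=1 U=1 S=0
  [2] read 0x39 idx=0: raw=0x3A007 flags P=1 W=1 U=1 S=0
  [3] read 0x3A idx=5: raw=0x3B007 flags P=1 W=1 U=1 S=0
  → PA=0x3B6ED  (4 entries read)
#1 VA=0x582414002AD (r,user):
  [0] read 0x37 idx=11: raw=0x3F007 flags P=1 W=1 U=1 S=0
  [1] read 0x3F idx=9: raw=0x40007 flags P=1 W=1 U=1 S=0
  [2] read 0x40 idx=10: raw=0x41087 flags P=1 W=1 U=1 S=1
  → PA=0x412AD (huge @L2)  (3 entries read)
#2 VA=0x582414002AD (r,kernel):
  TLB hit vpn=0x58241400 → PA=0x412AD
#3 VA=0xB0700E004C0 (w,user):
  [0] read 0x37 idx=22: raw=0x45007 flags P=1 W=1 U=1 S=0
  [1] read 0x45 idx=28: raw=0x47007 flags P=1 W=1 U=1 S=0
  [2] read 0x47 idx=7: raw=0x4006 flags P=0 W=1 U=1 S=0
  ⇒ fault: PAGE_NOT_PRESENT  — 3 lookups
#4 VA=0x40282C0053F (w,user):
  [0] read 0x37 idx=8: raw=0x49007 flags P=1 W=1 U=1 S=0
  [1] read 0x49 idx=10: raw=0x4A007 flags P=1 W=1 U=1 S=0
  [2] read 0x4A idx=22: raw=0x4C087 flags P=1 W=1 U=1 S=1
  → PA=0x4C53F (huge @L2)  (3 entries read)
#5 VA=0x683C04004B7 (r,user):
  [0] read 0x37 idx=13: raw=0x4F007 flags P=1 W=1 U=1 S=0
  [1] read 0x4F idx=15: raw=0x53007 flags P=1 W=1 U=1 S=0
  [2] read 0x53 idx=2: raw=0x56087 flags P=1 W=1 U=1 S=1
  → PA=0x564B7 (huge @L2)  (3 entries read)

Access #0 fault: NONE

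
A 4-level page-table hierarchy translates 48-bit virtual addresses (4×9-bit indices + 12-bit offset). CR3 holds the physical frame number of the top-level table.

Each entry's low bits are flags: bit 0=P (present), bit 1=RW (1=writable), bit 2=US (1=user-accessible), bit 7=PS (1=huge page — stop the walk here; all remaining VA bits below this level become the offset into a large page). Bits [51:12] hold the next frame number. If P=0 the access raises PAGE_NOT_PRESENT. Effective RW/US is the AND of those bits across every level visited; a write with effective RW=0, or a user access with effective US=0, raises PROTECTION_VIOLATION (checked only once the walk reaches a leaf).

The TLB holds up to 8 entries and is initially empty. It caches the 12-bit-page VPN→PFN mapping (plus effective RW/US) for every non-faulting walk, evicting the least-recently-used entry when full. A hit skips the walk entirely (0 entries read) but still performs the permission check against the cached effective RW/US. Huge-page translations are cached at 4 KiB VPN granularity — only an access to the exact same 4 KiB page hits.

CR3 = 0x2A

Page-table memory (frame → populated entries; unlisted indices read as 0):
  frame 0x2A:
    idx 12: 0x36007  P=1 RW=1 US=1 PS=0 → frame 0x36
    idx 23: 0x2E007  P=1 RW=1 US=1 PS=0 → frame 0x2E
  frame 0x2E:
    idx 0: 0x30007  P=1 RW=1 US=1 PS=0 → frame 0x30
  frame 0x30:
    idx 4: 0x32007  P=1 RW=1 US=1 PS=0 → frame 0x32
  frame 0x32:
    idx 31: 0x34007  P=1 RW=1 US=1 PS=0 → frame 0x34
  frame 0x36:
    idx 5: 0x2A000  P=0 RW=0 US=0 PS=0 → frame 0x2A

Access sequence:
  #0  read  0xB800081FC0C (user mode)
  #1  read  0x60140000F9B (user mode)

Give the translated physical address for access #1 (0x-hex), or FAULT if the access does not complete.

Walk each access:
#0 VA=0xB800081FC0C (r,user):
  L0 @0x2A[23] → 0x2E007  P=1,RW=1,US=1,PS=0
  L1 @0x2E[0] → 0x30007  P=1,RW=1,US=1,PS=0
  L2 @0x30[4] → 0x32007  P=1,RW=1,US=1,PS=0
  L3 @0x32[31] → 0x34007  P=1,RW=1,US=1,PS=0
  ⇒ phys 0x34C0C  [4 reads]
#1 VA=0x60140000F9B (r,user):
  L0 @0x2A[12] → 0x36007  P=1,RW=1,US=1,PS=0
  L1 @0x36[5] → 0x2A000  P=0,RW=0,US=0,PS=0
  ⇒ fault: PAGE_NOT_PRESENT  — 2 lookups

Access #1 PA: FAULT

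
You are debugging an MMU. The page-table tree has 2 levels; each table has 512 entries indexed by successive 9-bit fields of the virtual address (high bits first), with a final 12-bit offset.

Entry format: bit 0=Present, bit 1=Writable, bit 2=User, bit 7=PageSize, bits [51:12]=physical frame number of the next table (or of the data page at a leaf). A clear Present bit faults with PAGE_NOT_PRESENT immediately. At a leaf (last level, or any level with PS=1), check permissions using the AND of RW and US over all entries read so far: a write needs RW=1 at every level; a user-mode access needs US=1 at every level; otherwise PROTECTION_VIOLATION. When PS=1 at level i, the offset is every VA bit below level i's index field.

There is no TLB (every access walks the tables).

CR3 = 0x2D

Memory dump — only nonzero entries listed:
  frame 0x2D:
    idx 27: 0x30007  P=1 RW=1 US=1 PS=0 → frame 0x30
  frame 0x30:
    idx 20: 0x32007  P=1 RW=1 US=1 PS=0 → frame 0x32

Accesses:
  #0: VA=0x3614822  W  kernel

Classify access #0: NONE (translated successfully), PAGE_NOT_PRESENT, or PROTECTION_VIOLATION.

Trace:
#0 VA=0x3614822 (w,kernel):
  L0: frame=0x2D idx=27 entry=0x30007 [P=1 RW=1 US=1 PS=0]
  L1: frame=0x30 idx=20 entry=0x32007 [P=1 RW=1 US=1 PS=0]
  → PA=0x32822  (2 entries read)

Access #0 fault: NONE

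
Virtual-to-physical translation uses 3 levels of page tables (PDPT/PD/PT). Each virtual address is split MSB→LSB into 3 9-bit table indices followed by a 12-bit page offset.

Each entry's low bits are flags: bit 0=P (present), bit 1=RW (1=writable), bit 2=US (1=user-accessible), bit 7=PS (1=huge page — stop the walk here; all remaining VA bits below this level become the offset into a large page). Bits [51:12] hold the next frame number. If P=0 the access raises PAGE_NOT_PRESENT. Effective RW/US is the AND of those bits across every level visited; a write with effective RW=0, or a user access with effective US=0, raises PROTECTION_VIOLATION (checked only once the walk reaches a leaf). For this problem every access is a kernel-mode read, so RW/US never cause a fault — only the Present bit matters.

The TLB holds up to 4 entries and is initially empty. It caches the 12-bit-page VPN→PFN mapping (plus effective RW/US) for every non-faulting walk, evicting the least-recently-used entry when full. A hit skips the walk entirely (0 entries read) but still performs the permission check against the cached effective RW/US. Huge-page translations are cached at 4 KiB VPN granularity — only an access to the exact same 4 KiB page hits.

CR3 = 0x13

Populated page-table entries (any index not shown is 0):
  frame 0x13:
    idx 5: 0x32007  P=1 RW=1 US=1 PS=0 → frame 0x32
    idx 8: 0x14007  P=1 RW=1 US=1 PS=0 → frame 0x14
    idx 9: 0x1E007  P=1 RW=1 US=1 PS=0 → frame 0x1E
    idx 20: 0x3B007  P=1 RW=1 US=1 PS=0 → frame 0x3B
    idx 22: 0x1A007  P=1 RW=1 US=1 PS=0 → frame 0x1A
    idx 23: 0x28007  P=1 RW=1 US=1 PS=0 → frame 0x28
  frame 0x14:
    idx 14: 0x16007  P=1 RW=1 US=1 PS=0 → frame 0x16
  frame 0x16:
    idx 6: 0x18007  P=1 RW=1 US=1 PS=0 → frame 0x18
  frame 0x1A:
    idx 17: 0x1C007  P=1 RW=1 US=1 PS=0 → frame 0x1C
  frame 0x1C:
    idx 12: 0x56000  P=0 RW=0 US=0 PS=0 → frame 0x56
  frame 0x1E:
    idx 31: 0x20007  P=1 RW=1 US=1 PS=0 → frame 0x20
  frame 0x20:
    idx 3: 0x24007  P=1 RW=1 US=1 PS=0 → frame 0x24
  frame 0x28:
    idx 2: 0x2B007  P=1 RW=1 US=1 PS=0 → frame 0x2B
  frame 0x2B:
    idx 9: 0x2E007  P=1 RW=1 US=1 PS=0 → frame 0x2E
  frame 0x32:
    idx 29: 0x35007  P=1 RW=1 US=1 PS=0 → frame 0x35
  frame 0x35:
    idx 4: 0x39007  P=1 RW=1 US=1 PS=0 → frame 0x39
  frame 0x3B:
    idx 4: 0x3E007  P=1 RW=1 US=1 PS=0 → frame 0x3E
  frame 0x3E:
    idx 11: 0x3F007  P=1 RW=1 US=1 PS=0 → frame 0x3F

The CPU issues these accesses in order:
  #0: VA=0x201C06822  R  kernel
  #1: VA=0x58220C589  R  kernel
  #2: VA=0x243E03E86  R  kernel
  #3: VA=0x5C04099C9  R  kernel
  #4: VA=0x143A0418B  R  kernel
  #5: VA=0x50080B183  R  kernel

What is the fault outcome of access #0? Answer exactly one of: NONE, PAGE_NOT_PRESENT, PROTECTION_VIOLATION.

Walk each access:
#0 VA=0x201C06822 (r,kernel):
  [0] read 0x13 idx=8: raw=0x14007 flags P=1 W=1 U=1 S=0
  [1] read 0x14 idx=14: raw=0x16007 flags P=1 W=1 U=1 S=0
  [2] read 0x16 idx=6: raw=0x18007 flags P=1 W=1 U=1 S=0
  → PA=0x18822  (3 entries read)
#1 VA=0x58220C589 (r,kernel):
  [0] read 0x13 idx=22: raw=0x1A007 flags P=1 W=1 U=1 S=0
  [1] read 0x1A idx=17: raw=0x1C007 flags P=1 W=1 U=1 S=0
  [2] read 0x1C idx=12: raw=0x56000 flags P=0 W=0 U=0 S=0
  ✗ PAGE_NOT_PRESENT  [3 reads]
#2 VA=0x243E03E86 (r,kernel):
  [0] read 0x13 idx=9: raw=0x1E007 flags P=1 W=1 U=1 S=0
  [1] read 0x1E idx=31: raw=0x20007 flags P=1 W=1 U=1 S=0
  [2] read 0x20 idx=3: raw=0x24007 flags P=1 W=1 U=1 S=0
  → PA=0x24E86  (3 entries read)
#3 VA=0x5C04099C9 (r,kernel):
  [0] read 0x13 idx=23: raw=0x28007 flags P=1 W=1 U=1 S=0
  [1] read 0x28 idx=2: raw=0x2B007 flags P=1 W=1 U=1 S=0
  [2] read 0x2B idx=9: raw=0x2E007 flags P=1 W=1 U=1 S=0
  → PA=0x2E9C9  (3 entries read)
#4 VA=0x143A0418B (r,kernel):
  [0] read 0x13 idx=5: raw=0x32007 flags P=1 W=1 U=1 S=0
  [1] read 0x32 idx=29: raw=0x35007 flags P=1 W=1 U=1 S=0
  [2] read 0x35 idx=4: raw=0x39007 flags P=1 W=1 U=1 S=0
  → PA=0x3918B  (3 entries read)
#5 VA=0x50080B183 (r,kernel):
  [0] read 0x13 idx=20: raw=0x3B007 flags P=1 W=1 U=1 S=0
  [1] read 0x3B idx=4: raw=0x3E007 flags P=1 W=1 U=1 S=0
  [2] read 0x3E idx=11: raw=0x3F007 flags P=1 W=1 U=1 S=0
  → PA=0x3F183  (3 entries read)

Access #0 fault: NONE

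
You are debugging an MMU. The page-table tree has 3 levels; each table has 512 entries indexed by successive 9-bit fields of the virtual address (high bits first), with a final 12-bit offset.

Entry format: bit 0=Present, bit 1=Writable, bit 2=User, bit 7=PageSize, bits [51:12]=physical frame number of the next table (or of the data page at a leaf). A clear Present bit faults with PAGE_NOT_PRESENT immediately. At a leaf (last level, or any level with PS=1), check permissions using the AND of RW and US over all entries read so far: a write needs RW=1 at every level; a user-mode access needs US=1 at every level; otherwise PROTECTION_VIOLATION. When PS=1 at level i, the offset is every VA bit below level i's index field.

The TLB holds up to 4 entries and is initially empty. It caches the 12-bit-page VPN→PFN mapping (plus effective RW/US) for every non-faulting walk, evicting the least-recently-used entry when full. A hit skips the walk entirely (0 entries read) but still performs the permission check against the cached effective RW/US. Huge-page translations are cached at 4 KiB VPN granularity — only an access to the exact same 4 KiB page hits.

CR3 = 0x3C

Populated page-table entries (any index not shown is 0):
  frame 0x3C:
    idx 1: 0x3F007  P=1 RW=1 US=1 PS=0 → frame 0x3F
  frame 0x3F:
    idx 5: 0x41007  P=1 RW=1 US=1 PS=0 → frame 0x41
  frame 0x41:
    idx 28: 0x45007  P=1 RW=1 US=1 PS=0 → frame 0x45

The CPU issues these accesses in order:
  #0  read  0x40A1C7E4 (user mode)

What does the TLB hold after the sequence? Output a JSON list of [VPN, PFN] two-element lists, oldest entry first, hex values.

Per-access translation:
#0 VA=0x40A1C7E4 (r,user):
  L0: frame=0x3C idx=1 entry=0x3F007 [P=1 RW=1 US=1 PS=0]
  L1: frame=0x3F idx=5 entry=0x41007 [P=1 RW=1 US=1 PS=0]
  L2: frame=0x41 idx=28 entry=0x45007 [P=1 RW=1 US=1 PS=0]
  ⇒ phys 0x457E4  [3 reads]

TLB: [["0x40A1C", "0x45"]]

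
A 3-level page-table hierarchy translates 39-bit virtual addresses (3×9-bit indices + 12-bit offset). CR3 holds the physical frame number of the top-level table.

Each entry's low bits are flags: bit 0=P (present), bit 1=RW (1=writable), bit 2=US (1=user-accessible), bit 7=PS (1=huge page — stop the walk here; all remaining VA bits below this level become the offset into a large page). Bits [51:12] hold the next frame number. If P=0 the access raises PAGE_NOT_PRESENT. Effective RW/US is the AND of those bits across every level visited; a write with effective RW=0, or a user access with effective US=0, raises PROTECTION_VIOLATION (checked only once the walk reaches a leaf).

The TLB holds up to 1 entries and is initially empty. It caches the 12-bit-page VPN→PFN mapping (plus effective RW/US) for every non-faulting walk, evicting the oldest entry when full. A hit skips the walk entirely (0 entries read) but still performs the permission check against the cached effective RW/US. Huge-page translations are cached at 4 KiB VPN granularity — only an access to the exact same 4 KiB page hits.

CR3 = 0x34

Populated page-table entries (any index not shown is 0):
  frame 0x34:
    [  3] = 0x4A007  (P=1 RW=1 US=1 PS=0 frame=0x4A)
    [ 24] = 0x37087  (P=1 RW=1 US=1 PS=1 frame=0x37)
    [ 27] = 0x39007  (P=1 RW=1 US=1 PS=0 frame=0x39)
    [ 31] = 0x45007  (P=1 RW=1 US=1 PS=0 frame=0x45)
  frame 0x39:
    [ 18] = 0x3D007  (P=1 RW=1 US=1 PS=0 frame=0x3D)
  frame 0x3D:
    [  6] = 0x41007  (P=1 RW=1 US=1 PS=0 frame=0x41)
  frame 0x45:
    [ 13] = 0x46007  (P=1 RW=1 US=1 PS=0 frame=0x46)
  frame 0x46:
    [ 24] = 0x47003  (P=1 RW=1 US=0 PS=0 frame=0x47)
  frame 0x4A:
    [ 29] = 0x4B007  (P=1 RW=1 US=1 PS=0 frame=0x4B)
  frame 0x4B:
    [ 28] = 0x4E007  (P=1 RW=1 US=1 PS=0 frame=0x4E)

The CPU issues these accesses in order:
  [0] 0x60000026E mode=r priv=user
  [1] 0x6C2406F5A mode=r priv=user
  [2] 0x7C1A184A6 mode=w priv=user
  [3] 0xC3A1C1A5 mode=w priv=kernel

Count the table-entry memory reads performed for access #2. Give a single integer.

Per-access translation:
#0 VA=0x60000026E (r,user):
  lvl0: tbl 0x34, slot 24 ⇒ 0x37087 (P1/RW1/US1/PS1)
  ⇒ phys 0x3726E (huge @L0)  [1 reads]
#1 VA=0x6C2406F5A (r,user):
  lvl0: tbl 0x34, slot 27 ⇒ 0x39007 (P1/RW1/US1/PS0)
  lvl1: tbl 0x39, slot 18 ⇒ 0x3D007 (P1/RW1/US1/PS0)
  lvl2: tbl 0x3D, slot 6 ⇒ 0x41007 (P1/RW1/US1/PS0)
  ⇒ phys 0x41F5A  [3 reads]
#2 VA=0x7C1A184A6 (w,user):
  lvl0: tbl 0x34, slot 31 ⇒ 0x45007 (P1/RW1/US1/PS0)
  lvl1: tbl 0x45, slot 13 ⇒ 0x46007 (P1/RW1/US1/PS0)
  lvl2: tbl 0x46, slot 24 ⇒ 0x47003 (P1/RW1/US0/PS0)
  ✗ PROTECTION_VIOLATION  [3 reads]
#3 VA=0xC3A1C1A5 (w,kernel):
  lvl0: tbl 0x34, slot 3 ⇒ 0x4A007 (P1/RW1/US1/PS0)
  lvl1: tbl 0x4A, slot 29 ⇒ 0x4B007 (P1/RW1/US1/PS0)
  lvl2: tbl 0x4B, slot 28 ⇒ 0x4E007 (P1/RW1/US1/PS0)
  ⇒ phys 0x4E1A5  [3 reads]

Entries read for #2: 3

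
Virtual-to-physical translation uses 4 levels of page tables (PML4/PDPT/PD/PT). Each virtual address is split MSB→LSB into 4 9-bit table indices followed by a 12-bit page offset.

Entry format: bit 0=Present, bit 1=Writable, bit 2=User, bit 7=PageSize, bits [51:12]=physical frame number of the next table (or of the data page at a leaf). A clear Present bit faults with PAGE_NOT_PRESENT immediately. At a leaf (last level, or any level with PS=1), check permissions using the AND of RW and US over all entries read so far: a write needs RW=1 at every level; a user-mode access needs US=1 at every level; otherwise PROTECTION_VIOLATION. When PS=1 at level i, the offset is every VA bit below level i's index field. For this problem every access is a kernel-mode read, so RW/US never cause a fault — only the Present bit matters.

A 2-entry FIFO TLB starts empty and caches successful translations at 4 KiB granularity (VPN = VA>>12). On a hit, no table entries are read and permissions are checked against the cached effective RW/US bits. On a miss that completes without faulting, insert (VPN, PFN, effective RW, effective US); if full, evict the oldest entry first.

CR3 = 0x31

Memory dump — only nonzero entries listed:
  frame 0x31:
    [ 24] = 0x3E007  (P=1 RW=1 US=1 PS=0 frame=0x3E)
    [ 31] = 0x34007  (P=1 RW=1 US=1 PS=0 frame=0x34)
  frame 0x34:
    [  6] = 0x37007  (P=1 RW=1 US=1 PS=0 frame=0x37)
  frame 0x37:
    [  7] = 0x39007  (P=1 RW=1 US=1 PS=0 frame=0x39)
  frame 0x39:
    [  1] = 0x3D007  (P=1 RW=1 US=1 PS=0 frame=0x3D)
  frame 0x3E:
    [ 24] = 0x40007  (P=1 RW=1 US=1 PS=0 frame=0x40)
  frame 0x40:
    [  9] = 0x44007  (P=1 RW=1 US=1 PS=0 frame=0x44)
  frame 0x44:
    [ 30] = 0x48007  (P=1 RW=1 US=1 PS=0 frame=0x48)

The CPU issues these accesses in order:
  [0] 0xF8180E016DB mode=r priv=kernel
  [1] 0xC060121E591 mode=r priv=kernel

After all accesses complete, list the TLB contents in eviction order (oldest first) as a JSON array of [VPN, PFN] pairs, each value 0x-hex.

Per-access translation:
#0 VA=0xF8180E016DB (r,kernel):
  L0: frame=0x31 idx=31 entry=0x34007 [P=1 RW=1 US=1 PS=0]
  L1: frame=0x34 idx=6 entry=0x37007 [P=1 RW=1 US=1 PS=0]
  L2: frame=0x37 idx=7 entry=0x39007 [P=1 RW=1 US=1 PS=0]
  L3: frame=0x39 idx=1 entry=0x3D007 [P=1 RW=1 US=1 PS=0]
  ✓ 0x3D6DB  — 4 lookups
#1 VA=0xC060121E591 (r,kernel):
  L0: frame=0x31 idx=24 entry=0x3E007 [P=1 RW=1 US=1 PS=0]
  L1: frame=0x3E idx=24 entry=0x40007 [P=1 RW=1 US=1 PS=0]
  L2: frame=0x40 idx=9 entry=0x44007 [P=1 RW=1 US=1 PS=0]
  L3: frame=0x44 idx=30 entry=0x48007 [P=1 RW=1 US=1 PS=0]
  ✓ 0x48591  — 4 lookups

TLB: [["0xF8180E01", "0x3D"], ["0xC060121E", "0x48"]]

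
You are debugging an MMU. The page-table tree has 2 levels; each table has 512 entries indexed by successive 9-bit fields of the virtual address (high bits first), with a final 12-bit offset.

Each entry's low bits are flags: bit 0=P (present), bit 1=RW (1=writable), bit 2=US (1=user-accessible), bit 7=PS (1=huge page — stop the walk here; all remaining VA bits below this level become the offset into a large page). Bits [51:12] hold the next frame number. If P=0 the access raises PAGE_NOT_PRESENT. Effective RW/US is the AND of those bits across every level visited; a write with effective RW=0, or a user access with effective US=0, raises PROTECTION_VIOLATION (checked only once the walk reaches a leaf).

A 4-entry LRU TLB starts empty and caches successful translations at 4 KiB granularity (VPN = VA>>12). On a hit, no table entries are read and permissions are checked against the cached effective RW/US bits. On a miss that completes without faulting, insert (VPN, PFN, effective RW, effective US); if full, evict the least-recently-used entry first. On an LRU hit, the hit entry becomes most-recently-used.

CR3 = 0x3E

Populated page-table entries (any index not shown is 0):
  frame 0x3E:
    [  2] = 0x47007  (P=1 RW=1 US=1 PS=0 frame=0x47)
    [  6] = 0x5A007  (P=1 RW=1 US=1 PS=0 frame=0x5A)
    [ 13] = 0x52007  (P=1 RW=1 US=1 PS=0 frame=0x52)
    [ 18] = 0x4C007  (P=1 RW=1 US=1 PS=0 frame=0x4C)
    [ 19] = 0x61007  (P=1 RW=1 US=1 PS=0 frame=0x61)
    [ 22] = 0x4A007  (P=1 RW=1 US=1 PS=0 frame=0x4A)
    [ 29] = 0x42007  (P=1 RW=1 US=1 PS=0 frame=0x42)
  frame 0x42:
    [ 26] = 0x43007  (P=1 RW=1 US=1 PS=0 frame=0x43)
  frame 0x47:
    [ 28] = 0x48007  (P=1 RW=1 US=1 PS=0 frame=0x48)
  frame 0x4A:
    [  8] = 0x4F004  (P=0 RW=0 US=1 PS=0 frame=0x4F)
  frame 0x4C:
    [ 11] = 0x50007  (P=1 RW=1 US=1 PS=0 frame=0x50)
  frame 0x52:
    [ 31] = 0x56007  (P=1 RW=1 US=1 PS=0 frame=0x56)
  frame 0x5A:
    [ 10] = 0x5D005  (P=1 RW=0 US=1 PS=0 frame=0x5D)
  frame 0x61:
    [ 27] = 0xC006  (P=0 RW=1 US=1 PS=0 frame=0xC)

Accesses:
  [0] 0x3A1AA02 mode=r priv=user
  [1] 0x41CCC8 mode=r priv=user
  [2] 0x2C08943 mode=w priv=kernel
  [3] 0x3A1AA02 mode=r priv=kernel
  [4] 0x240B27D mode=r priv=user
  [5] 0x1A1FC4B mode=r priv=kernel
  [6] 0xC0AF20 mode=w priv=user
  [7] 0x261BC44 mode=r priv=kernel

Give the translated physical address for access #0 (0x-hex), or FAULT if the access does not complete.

Per-access translation:
#0 VA=0x3A1AA02 (r,user):
  L0: frame=0x3E idx=29 entry=0x42007 [P=1 RW=1 US=1 PS=0]
  L1: frame=0x42 idx=26 entry=0x43007 [P=1 RW=1 US=1 PS=0]
  ⇒ phys 0x43A02  [2 reads]
#1 VA=0x41CCC8 (r,user):
  L0: frame=0x3E idx=2 entry=0x47007 [P=1 RW=1 US=1 PS=0]
  L1: frame=0x47 idx=28 entry=0x48007 [P=1 RW=1 US=1 PS=0]
  ⇒ phys 0x48CC8  [2 reads]
#2 VA=0x2C08943 (w,kernel):
  L0: frame=0x3E idx=22 entry=0x4A007 [P=1 RW=1 US=1 PS=0]
  L1: frame=0x4A idx=8 entry=0x4F004 [P=0 RW=0 US=1 PS=0]
  → PAGE_NOT_PRESENT  (2 entries read)
#3 VA=0x3A1AA02 (r,kernel):
  TLB hit vpn=0x3A1A → PA=0x43A02
#4 VA=0x240B27D (r,user):
  L0: frame=0x3E idx=18 entry=0x4C007 [P=1 RW=1 US=1 PS=0]
  L1: frame=0x4C idx=11 entry=0x50007 [P=1 RW=1 US=1 PS=0]
  ⇒ phys 0x5027D  [2 reads]
#5 VA=0x1A1FC4B (r,kernel):
  L0: frame=0x3E idx=13 entry=0x52007 [P=1 RW=1 US=1 PS=0]
  L1: frame=0x52 idx=31 entry=0x56007 [P=1 RW=1 US=1 PS=0]
  ⇒ phys 0x56C4B  [2 reads]
#6 VA=0xC0AF20 (w,user):
  L0: frame=0x3E idx=6 entry=0x5A007 [P=1 RW=1 US=1 PS=0]
  L1: frame=0x5A idx=10 entry=0x5D005 [P=1 RW=0 US=1 PS=0]
  → PROTECTION_VIOLATION  (2 entries read)
#7 VA=0x261BC44 (r,kernel):
  L0: frame=0x3E idx=19 entry=0x61007 [P=1 RW=1 US=1 PS=0]
  L1: frame=0x61 idx=27 entry=0xC006 [P=0 RW=1 US=1 PS=0]
  → PAGE_NOT_PRESENT  (2 entries read)

Access #0 PA: 0x43A02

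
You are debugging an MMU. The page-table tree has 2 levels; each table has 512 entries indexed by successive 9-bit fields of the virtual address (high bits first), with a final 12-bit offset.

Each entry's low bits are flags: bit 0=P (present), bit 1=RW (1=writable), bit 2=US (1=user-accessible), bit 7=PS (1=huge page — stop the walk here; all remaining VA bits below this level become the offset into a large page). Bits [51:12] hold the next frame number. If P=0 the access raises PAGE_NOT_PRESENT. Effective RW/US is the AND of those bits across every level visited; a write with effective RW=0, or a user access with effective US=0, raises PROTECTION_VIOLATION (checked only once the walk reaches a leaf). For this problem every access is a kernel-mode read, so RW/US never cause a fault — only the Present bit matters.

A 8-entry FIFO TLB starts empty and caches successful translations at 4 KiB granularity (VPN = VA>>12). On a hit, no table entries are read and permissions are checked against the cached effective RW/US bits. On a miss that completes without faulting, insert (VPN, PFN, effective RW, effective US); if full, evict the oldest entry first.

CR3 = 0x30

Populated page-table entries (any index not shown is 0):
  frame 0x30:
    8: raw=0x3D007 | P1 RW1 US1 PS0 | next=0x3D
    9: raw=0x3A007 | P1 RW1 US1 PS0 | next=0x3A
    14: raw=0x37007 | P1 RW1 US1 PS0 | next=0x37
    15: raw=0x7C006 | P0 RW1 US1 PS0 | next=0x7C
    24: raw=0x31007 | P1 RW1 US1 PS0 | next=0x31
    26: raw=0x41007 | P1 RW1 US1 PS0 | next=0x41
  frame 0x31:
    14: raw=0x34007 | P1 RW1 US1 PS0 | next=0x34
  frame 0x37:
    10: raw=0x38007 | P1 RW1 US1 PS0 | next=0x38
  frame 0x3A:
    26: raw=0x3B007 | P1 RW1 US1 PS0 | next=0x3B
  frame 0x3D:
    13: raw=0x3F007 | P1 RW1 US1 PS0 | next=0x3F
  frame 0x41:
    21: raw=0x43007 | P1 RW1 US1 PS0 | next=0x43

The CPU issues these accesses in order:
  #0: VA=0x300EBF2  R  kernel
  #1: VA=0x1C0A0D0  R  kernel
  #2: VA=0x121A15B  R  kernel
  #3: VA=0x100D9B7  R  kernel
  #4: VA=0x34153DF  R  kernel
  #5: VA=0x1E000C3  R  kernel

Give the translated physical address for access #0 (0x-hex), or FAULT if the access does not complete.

Walk each access:
#0 VA=0x300EBF2 (r,kernel):
  [0] read 0x30 idx=24: raw=0x31007 flags P=1 W=1 U=1 S=0
  [1] read 0x31 idx=14: raw=0x34007 flags P=1 W=1 U=1 S=0
  ✓ 0x34BF2  — 2 lookups
#1 VA=0x1C0A0D0 (r,kernel):
  [0] read 0x30 idx=14: raw=0x37007 flags P=1 W=1 U=1 S=0
  [1] read 0x37 idx=10: raw=0x38007 flags P=1 W=1 U=1 S=0
  ✓ 0x380D0  — 2 lookups
#2 VA=0x121A15B (r,kernel):
  [0] read 0x30 idx=9: raw=0x3A007 flags P=1 W=1 U=1 S=0
  [1] read 0x3A idx=26: raw=0x3B007 flags P=1 W=1 U=1 S=0
  ✓ 0x3B15B  — 2 lookups
#3 VA=0x100D9B7 (r,kernel):
  [0] read 0x30 idx=8: raw=0x3D007 flags P=1 W=1 U=1 S=0
  [1] read 0x3D idx=13: raw=0x3F007 flags P=1 W=1 U=1 S=0
  ✓ 0x3F9B7  — 2 lookups
#4 VA=0x34153DF (r,kernel):
  [0] read 0x30 idx=26: raw=0x41007 flags P=1 W=1 U=1 S=0
  [1] read 0x41 idx=21: raw=0x43007 flags P=1 W=1 U=1 S=0
  ✓ 0x433DF  — 2 lookups
#5 VA=0x1E000C3 (r,kernel):
  [0] read 0x30 idx=15: raw=0x7C006 flags P=0 W=1 U=1 S=0
  ⇒ fault: PAGE_NOT_PRESENT  — 1 lookups

Access #0 PA: 0x34BF2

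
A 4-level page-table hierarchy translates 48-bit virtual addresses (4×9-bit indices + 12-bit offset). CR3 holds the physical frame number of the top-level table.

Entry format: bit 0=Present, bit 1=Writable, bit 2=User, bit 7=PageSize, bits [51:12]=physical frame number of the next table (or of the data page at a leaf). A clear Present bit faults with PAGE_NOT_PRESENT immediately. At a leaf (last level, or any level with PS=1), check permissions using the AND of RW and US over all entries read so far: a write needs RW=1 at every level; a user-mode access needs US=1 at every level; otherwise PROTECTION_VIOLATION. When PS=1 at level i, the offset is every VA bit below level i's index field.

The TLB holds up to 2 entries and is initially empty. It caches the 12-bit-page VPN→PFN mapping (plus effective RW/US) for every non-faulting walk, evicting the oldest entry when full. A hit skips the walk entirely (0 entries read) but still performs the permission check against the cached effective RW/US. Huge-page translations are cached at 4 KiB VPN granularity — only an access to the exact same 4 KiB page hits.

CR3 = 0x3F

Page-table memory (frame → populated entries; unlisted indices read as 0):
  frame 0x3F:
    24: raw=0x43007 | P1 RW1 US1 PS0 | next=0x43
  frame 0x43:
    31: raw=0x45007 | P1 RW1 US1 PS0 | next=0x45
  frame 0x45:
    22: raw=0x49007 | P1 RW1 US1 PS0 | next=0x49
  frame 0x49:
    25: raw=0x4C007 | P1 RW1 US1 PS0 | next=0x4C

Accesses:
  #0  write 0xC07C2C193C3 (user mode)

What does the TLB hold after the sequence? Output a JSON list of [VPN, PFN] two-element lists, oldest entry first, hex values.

Walk each access:
#0 VA=0xC07C2C193C3 (w,user):
  L0: frame=0x3F idx=24 entry=0x43007 [P=1 RW=1 US=1 PS=0]
  L1: frame=0x43 idx=31 entry=0x45007 [P=1 RW=1 US=1 PS=0]
  L2: frame=0x45 idx=22 entry=0x49007 [P=1 RW=1 US=1 PS=0]
  L3: frame=0x49 idx=25 entry=0x4C007 [P=1 RW=1 US=1 PS=0]
  ⇒ phys 0x4C3C3  [4 reads]

TLB: [["0xC07C2C19", "0x4C"]]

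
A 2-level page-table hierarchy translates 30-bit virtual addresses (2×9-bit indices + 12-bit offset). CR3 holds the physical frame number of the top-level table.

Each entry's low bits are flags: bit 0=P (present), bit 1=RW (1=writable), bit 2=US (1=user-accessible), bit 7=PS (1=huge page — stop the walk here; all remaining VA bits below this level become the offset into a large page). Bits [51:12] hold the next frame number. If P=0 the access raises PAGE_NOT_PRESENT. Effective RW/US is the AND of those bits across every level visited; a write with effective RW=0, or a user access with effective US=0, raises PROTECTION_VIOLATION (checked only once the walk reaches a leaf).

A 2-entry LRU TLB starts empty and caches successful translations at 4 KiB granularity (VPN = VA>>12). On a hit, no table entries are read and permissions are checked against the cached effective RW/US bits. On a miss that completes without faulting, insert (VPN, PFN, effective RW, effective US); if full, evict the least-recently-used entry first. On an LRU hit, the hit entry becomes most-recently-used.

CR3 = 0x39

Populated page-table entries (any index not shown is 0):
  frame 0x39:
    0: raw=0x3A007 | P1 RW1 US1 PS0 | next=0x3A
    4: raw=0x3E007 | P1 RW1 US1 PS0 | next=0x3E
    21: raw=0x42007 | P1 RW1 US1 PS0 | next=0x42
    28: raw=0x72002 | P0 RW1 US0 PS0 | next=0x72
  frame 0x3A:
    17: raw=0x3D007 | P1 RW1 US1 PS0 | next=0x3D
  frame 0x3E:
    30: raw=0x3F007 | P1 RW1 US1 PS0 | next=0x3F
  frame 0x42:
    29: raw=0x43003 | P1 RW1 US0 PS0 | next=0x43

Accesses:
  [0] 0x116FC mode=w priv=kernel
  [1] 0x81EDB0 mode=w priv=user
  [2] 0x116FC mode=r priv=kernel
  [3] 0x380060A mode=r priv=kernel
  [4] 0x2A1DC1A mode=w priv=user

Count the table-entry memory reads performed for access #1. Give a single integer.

Per-access translation:
#0 VA=0x116FC (w,kernel):
  L0: frame=0x39 idx=0 entry=0x3A007 [P=1 RW=1 US=1 PS=0]
  L1: frame=0x3A idx=17 entry=0x3D007 [P=1 RW=1 US=1 PS=0]
  ⇒ phys 0x3D6FC  [2 reads]
#1 VA=0x81EDB0 (w,user):
  L0: frame=0x39 idx=4 entry=0x3E007 [P=1 RW=1 US=1 PS=0]
  L1: frame=0x3E idx=30 entry=0x3F007 [P=1 RW=1 US=1 PS=0]
  ⇒ phys 0x3FDB0  [2 reads]
#2 VA=0x116FC (r,kernel):
  TLB hit vpn=0x11 → PA=0x3D6FC
#3 VA=0x380060A (r,kernel):
  L0: frame=0x39 idx=28 entry=0x72002 [P=0 RW=1 US=0 PS=0]
  ✗ PAGE_NOT_PRESENT  [1 reads]
#4 VA=0x2A1DC1A (w,user):
  L0: frame=0x39 idx=21 entry=0x42007 [P=1 RW=1 US=1 PS=0]
  L1: frame=0x42 idx=29 entry=0x43003 [P=1 RW=1 US=0 PS=0]
  ✗ PROTECTION_VIOLATION  [2 reads]

Entries read for #1: 2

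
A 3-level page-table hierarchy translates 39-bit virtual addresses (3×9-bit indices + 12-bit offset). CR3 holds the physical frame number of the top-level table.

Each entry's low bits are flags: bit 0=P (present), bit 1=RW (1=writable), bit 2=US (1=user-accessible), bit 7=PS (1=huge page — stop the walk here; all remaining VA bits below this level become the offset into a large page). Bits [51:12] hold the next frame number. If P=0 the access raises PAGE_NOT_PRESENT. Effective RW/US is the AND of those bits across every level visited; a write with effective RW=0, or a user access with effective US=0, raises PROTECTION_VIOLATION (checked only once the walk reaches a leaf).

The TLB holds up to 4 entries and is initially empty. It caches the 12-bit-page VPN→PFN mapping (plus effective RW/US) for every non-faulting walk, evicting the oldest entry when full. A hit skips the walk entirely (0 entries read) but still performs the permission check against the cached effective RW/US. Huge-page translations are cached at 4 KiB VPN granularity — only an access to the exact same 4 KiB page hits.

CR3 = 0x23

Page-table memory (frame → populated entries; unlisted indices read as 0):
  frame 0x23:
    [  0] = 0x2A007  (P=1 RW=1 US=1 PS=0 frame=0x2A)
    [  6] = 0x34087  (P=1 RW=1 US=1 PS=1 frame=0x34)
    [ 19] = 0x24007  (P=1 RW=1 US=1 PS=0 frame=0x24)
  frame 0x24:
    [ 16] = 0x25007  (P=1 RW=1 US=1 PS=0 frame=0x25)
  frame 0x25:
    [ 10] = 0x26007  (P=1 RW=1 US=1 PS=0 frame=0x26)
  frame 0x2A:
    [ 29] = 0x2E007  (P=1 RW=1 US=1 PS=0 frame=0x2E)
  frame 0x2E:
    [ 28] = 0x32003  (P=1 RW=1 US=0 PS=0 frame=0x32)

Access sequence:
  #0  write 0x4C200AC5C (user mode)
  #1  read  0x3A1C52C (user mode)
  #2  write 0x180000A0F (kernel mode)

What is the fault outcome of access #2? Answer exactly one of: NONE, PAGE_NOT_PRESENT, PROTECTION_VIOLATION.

Trace:
#0 VA=0x4C200AC5C (w,user):
  L0 @0x23[19] → 0x24007  P=1,RW=1,US=1,PS=0
  L1 @0x24[16] → 0x25007  P=1,RW=1,US=1,PS=0
  L2 @0x25[10] → 0x26007  P=1,RW=1,US=1,PS=0
  → PA=0x26C5C  (3 entries read)
#1 VA=0x3A1C52C (r,user):
  L0 @0x23[0] → 0x2A007  P=1,RW=1,US=1,PS=0
  L1 @0x2A[29] → 0x2E007  P=1,RW=1,US=1,PS=0
  L2 @0x2E[28] → 0x32003  P=1,RW=1,US=0,PS=0
  ⇒ fault: PROTECTION_VIOLATION  — 3 lookups
#2 VA=0x180000A0F (w,kernel):
  L0 @0x23[6] → 0x34087  P=1,RW=1,US=1,PS=1
  → PA=0x34A0F (huge @L0)  (1 entries read)

Access #2 fault: NONE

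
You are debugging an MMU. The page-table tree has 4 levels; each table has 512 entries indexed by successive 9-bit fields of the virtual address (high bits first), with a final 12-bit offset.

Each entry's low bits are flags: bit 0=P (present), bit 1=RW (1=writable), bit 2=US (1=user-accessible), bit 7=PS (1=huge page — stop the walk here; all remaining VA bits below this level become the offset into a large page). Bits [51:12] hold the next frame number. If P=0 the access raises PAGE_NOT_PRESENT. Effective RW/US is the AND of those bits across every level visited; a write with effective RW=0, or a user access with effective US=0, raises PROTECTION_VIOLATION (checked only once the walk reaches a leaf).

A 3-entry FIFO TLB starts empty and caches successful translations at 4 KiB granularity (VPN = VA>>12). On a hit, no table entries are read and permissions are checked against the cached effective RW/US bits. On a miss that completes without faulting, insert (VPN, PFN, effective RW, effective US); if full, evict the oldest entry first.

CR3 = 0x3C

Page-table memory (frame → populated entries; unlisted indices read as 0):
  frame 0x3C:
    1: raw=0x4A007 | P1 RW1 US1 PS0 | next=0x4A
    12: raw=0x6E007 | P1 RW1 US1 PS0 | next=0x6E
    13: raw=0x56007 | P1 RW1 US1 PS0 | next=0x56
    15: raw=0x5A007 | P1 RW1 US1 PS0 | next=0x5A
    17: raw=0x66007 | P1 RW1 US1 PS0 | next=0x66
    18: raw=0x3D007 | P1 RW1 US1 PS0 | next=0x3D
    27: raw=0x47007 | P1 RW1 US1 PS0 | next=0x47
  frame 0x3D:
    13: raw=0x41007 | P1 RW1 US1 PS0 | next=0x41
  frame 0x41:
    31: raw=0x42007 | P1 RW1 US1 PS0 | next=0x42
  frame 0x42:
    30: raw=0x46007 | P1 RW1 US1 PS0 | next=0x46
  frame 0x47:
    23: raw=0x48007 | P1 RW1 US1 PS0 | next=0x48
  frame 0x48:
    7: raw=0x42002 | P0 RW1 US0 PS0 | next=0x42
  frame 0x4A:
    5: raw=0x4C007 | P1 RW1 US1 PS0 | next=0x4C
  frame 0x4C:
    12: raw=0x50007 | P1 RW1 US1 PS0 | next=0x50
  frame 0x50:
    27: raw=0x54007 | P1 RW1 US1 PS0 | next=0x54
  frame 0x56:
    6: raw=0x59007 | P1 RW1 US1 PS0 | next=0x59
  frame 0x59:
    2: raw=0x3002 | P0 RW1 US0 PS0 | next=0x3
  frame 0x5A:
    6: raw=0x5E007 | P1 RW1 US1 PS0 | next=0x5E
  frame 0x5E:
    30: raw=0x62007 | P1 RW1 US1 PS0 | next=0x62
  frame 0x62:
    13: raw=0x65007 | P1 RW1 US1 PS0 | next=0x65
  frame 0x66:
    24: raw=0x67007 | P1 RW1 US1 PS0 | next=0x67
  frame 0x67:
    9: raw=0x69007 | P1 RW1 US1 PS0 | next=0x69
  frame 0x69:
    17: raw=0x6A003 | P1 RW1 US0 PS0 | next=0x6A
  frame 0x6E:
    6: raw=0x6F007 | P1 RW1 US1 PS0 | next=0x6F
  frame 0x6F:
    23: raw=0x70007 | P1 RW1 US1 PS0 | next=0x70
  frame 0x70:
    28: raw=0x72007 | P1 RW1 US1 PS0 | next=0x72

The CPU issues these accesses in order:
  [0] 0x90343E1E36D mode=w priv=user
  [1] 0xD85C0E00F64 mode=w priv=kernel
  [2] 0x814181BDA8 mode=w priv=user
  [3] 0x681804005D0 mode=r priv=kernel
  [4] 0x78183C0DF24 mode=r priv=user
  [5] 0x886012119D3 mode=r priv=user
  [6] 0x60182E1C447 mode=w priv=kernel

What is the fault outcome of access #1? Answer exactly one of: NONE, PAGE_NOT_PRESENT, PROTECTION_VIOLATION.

Trace:
#0 VA=0x90343E1E36D (w,user):
  L0 @0x3C[18] → 0x3D007  P=1,RW=1,US=1,PS=0
  L1 @0x3D[13] → 0x41007  P=1,RW=1,US=1,PS=0
  L2 @0x41[31] → 0x42007  P=1,RW=1,US=1,PS=0
  L3 @0x42[30] → 0x46007  P=1,RW=1,US=1,PS=0
  → PA=0x4636D  (4 entries read)
#1 VA=0xD85C0E00F64 (w,kernel):
  L0 @0x3C[27] → 0x47007  P=1,RW=1,US=1,PS=0
  L1 @0x47[23] → 0x48007  P=1,RW=1,US=1,PS=0
  L2 @0x48[7] → 0x42002  P=0,RW=1,US=0,PS=0
  ✗ PAGE_NOT_PRESENT  [3 reads]
#2 VA=0x814181BDA8 (w,user):
  L0 @0x3C[1] → 0x4A007  P=1,RW=1,US=1,PS=0
  L1 @0x4A[5] → 0x4C007  P=1,RW=1,US=1,PS=0
  L2 @0x4C[12] → 0x50007  P=1,RW=1,US=1,PS=0
  L3 @0x50[27] → 0x54007  P=1,RW=1,US=1,PS=0
  → PA=0x54DA8  (4 entries read)
#3 VA=0x681804005D0 (r,kernel):
  L0 @0x3C[13] → 0x56007  P=1,RW=1,US=1,PS=0
  L1 @0x56[6] → 0x59007  P=1,RW=1,US=1,PS=0
  L2 @0x59[2] → 0x3002  P=0,RW=1,US=0,PS=0
  ✗ PAGE_NOT_PRESENT  [3 reads]
#4 VA=0x78183C0DF24 (r,user):
  L0 @0x3C[15] → 0x5A007  P=1,RW=1,US=1,PS=0
  L1 @0x5A[6] → 0x5E007  P=1,RW=1,US=1,PS=0
  L2 @0x5E[30] → 0x62007  P=1,RW=1,US=1,PS=0
  L3 @0x62[13] → 0x65007  P=1,RW=1,US=1,PS=0
  → PA=0x65F24  (4 entries read)
#5 VA=0x886012119D3 (r,user):
  L0 @0x3C[17] → 0x66007  P=1,RW=1,US=1,PS=0
  L1 @0x66[24] → 0x67007  P=1,RW=1,US=1,PS=0
  L2 @0x67[9] → 0x69007  P=1,RW=1,US=1,PS=0
  L3 @0x69[17] → 0x6A003  P=1,RW=1,US=0,PS=0
  ✗ PROTECTION_VIOLATION  [4 reads]
#6 VA=0x60182E1C447 (w,kernel):
  L0 @0x3C[12] → 0x6E007  P=1,RW=1,US=1,PS=0
  L1 @0x6E[6] → 0x6F007  P=1,RW=1,US=1,PS=0
  L2 @0x6F[23] → 0x70007  P=1,RW=1,US=1,PS=0
  L3 @0x70[28] → 0x72007  P=1,RW=1,US=1,PS=0
  → PA=0x72447  (4 entries read)

Access #1 fault: PAGE_NOT_PRESENT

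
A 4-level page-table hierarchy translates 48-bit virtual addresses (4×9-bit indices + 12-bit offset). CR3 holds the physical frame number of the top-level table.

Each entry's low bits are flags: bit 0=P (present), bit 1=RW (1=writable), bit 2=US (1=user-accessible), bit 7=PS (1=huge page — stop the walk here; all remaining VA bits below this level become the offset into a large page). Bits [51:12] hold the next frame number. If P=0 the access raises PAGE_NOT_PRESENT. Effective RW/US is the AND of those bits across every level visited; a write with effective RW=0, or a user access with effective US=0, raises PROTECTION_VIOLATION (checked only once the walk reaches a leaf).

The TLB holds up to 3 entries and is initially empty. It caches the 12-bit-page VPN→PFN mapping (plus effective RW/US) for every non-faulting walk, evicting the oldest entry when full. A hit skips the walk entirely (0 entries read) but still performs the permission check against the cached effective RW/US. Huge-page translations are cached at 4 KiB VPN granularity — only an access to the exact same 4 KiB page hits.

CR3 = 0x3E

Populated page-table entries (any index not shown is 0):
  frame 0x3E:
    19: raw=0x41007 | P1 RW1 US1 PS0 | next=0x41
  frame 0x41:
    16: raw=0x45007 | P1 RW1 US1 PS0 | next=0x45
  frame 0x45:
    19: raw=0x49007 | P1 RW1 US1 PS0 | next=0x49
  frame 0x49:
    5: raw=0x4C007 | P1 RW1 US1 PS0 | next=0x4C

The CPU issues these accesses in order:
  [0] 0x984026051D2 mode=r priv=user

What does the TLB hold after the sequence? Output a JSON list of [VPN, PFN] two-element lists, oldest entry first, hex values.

Trace:
#0 VA=0x984026051D2 (r,user):
  L0: frame=0x3E idx=19 entry=0x41007 [P=1 RW=1 US=1 PS=0]
  L1: frame=0x41 idx=16 entry=0x45007 [P=1 RW=1 US=1 PS=0]
  L2: frame=0x45 idx=19 entry=0x49007 [P=1 RW=1 US=1 PS=0]
  L3: frame=0x49 idx=5 entry=0x4C007 [P=1 RW=1 US=1 PS=0]
  ✓ 0x4C1D2  — 4 lookups

TLB: [["0x98402605", "0x4C"]]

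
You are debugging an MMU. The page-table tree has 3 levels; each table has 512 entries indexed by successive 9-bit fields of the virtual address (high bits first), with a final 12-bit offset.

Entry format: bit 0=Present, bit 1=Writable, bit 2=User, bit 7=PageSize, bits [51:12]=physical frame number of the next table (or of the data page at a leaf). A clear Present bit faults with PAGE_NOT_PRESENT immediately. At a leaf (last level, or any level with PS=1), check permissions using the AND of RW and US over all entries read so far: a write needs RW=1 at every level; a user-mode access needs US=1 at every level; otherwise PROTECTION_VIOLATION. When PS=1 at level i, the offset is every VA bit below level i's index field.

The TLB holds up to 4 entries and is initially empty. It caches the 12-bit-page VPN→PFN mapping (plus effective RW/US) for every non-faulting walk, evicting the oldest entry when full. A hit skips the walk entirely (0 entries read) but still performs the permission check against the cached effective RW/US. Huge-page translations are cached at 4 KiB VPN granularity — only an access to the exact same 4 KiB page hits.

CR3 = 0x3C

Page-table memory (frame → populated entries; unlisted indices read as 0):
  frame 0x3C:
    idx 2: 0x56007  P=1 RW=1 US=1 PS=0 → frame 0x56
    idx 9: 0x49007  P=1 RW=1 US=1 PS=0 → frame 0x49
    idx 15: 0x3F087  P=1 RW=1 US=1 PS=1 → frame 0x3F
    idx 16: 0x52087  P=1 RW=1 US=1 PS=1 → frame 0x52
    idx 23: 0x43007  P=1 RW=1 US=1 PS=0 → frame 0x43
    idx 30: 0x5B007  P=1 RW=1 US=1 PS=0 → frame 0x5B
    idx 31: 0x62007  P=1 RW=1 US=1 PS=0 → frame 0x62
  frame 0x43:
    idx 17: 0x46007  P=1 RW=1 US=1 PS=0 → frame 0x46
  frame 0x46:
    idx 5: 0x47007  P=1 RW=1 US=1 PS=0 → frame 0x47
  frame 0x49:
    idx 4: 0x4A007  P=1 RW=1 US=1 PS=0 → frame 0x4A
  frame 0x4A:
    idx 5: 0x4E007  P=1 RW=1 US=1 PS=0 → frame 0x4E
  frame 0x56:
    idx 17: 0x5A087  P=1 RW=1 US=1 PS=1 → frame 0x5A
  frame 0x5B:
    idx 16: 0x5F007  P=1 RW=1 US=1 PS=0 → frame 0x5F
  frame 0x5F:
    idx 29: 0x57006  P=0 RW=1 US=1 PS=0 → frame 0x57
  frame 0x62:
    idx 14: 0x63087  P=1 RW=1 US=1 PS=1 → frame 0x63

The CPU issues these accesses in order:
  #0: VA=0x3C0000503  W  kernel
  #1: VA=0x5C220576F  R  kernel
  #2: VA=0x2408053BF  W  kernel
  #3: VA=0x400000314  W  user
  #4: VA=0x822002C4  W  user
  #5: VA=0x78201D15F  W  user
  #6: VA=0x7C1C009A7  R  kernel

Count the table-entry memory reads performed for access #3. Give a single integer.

Walk each access:
#0 VA=0x3C0000503 (w,kernel):
  L0: frame=0x3C idx=15 entry=0x3F087 [P=1 RW=1 US=1 PS=1]
  ⇒ phys 0x3F503 (huge @L0)  [1 reads]
#1 VA=0x5C220576F (r,kernel):
  L0: frame=0x3C idx=23 entry=0x43007 [P=1 RW=1 US=1 PS=0]
  L1: frame=0x43 idx=17 entry=0x46007 [P=1 RW=1 US=1 PS=0]
  L2: frame=0x46 idx=5 entry=0x47007 [P=1 RW=1 US=1 PS=0]
  ⇒ phys 0x4776F  [3 reads]
#2 VA=0x2408053BF (w,kernel):
  L0: frame=0x3C idx=9 entry=0x49007 [P=1 RW=1 US=1 PS=0]
  L1: frame=0x49 idx=4 entry=0x4A007 [P=1 RW=1 US=1 PS=0]
  L2: frame=0x4A idx=5 entry=0x4E007 [P=1 RW=1 US=1 PS=0]
  ⇒ phys 0x4E3BF  [3 reads]
#3 VA=0x400000314 (w,user):
  L0: frame=0x3C idx=16 entry=0x52087 [P=1 RW=1 US=1 PS=1]
  ⇒ phys 0x52314 (huge @L0)  [1 reads]
#4 VA=0x822002C4 (w,user):
  L0: frame=0x3C idx=2 entry=0x56007 [P=1 RW=1 US=1 PS=0]
  L1: frame=0x56 idx=17 entry=0x5A087 [P=1 RW=1 US=1 PS=1]
  ⇒ phys 0x5A2C4 (huge @L1)  [2 reads]
#5 VA=0x78201D15F (w,user):
  L0: frame=0x3C idx=30 entry=0x5B007 [P=1 RW=1 US=1 PS=0]
  L1: frame=0x5B idx=16 entry=0x5F007 [P=1 RW=1 US=1 PS=0]
  L2: frame=0x5F idx=29 entry=0x57006 [P=0 RW=1 US=1 PS=0]
  ⇒ fault: PAGE_NOT_PRESENT  — 3 lookups
#6 VA=0x7C1C009A7 (r,kernel):
  L0: frame=0x3C idx=31 entry=0x62007 [P=1 RW=1 US=1 PS=0]
  L1: frame=0x62 idx=14 entry=0x63087 [P=1 RW=1 US=1 PS=1]
  ⇒ phys 0x639A7 (huge @L1)  [2 reads]

Entries read for #3: 1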